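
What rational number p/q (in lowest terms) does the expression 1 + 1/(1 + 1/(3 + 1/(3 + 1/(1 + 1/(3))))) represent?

113/64

Start with 3.
1 + 1/(3/1) = 1 + 1/3 = 4/3
3 + 1/(4/3) = 3 + 3/4 = 15/4
3 + 1/(15/4) = 3 + 4/15 = 49/15
1 + 1/(49/15) = 1 + 15/49 = 64/49
1 + 1/(64/49) = 1 + 49/64 = 113/64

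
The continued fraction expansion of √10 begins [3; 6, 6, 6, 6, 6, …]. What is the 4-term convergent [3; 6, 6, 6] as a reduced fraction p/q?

Use the convergent recurrence hₖ = aₖ·hₖ₋₁ + hₖ₋₂ (and likewise for the denominators kₖ):
a_0 = 3: 3/1
a_1 = 6: 19/6
a_2 = 6: 117/37
a_3 = 6: 721/228

721/228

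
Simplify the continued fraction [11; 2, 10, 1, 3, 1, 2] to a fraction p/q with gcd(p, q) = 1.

a_0 = 11: 11/1
a_1 = 2: 23/2
a_2 = 10: 241/21
a_3 = 1: 264/23
a_4 = 3: 1033/90
a_5 = 1: 1297/113
a_6 = 2: 3627/316

3627/316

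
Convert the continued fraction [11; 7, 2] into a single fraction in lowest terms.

167/15

Start with 2.
7 + 1/(2/1) = 7 + 1/2 = 15/2
11 + 1/(15/2) = 11 + 2/15 = 167/15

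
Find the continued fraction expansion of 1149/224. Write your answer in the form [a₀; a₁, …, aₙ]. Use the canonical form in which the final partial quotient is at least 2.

Apply division with remainder until the remainder is 0:
1149 ÷ 224 → quotient 5, remainder 29
224 ÷ 29 → quotient 7, remainder 21
29 ÷ 21 → quotient 1, remainder 8
21 ÷ 8 → quotient 2, remainder 5
8 ÷ 5 → quotient 1, remainder 3
5 ÷ 3 → quotient 1, remainder 2
3 ÷ 2 → quotient 1, remainder 1
2 ÷ 1 → quotient 2, remainder 0

[5; 7, 1, 2, 1, 1, 1, 2]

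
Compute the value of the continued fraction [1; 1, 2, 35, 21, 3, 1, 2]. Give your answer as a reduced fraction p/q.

41473/24837

a_0 = 1: 1/1
a_1 = 1: 2/1
a_2 = 2: 5/3
a_3 = 35: 177/106
a_4 = 21: 3722/2229
a_5 = 3: 11343/6793
a_6 = 1: 15065/9022
a_7 = 2: 41473/24837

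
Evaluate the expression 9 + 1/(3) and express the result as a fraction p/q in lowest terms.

28/3

Start with 3.
9 + 1/(3/1) = 9 + 1/3 = 28/3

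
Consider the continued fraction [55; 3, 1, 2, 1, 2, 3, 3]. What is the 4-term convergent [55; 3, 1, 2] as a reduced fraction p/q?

608/11

Starting at the tail and folding back:
Start with 2.
1 + 1/(2/1) = 1 + 1/2 = 3/2
3 + 1/(3/2) = 3 + 2/3 = 11/3
55 + 1/(11/3) = 55 + 3/11 = 608/11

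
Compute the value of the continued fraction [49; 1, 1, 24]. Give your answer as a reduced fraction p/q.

a_0 = 49: 49/1
a_1 = 1: 50/1
a_2 = 1: 99/2
a_3 = 24: 2426/49

2426/49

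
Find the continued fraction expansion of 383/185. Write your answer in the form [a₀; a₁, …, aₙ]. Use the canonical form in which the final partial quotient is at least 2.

Repeatedly divide and take the remainder:
383 ÷ 185 → quotient 2, remainder 13
185 ÷ 13 → quotient 14, remainder 3
13 ÷ 3 → quotient 4, remainder 1
3 ÷ 1 → quotient 3, remainder 0

[2; 14, 4, 3]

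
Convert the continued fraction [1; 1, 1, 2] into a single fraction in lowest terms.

a_0 = 1: 1/1
a_1 = 1: 2/1
a_2 = 1: 3/2
a_3 = 2: 8/5

8/5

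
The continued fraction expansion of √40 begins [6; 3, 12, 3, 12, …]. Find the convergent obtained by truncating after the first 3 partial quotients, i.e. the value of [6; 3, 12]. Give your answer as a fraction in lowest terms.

Start with 12.
3 + 1/(12/1) = 3 + 1/12 = 37/12
6 + 1/(37/12) = 6 + 12/37 = 234/37

234/37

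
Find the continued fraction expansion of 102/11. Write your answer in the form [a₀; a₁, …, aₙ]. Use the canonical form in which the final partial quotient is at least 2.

102 = 9·11 + 3, so a_0 = 9
11 = 3·3 + 2, so a_1 = 3
3 = 1·2 + 1, so a_2 = 1
2 = 2·1 + 0, so a_3 = 2

[9; 3, 1, 2]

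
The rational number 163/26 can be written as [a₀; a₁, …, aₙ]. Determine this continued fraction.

[6; 3, 1, 2, 2]

Apply division with remainder until the remainder is 0:
163 ÷ 26 → quotient 6, remainder 7
26 ÷ 7 → quotient 3, remainder 5
7 ÷ 5 → quotient 1, remainder 2
5 ÷ 2 → quotient 2, remainder 1
2 ÷ 1 → quotient 2, remainder 0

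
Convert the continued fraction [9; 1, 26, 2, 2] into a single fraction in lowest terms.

a_0 = 9: 9/1
a_1 = 1: 10/1
a_2 = 26: 269/27
a_3 = 2: 548/55
a_4 = 2: 1365/137

1365/137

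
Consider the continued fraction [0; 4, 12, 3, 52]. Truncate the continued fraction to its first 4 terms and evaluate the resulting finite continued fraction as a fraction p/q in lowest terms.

Start with 3.
12 + 1/(3/1) = 12 + 1/3 = 37/3
4 + 1/(37/3) = 4 + 3/37 = 151/37
0 + 1/(151/37) = 0 + 37/151 = 37/151

37/151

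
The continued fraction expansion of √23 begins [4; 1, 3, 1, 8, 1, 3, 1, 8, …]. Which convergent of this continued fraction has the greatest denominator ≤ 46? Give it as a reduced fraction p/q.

a_0 = 4: 4/1  (≤ bound)
a_1 = 1: 5/1  (≤ bound)
a_2 = 3: 19/4  (≤ bound)
a_3 = 1: 24/5  (≤ bound)
a_4 = 8: 211/44  (≤ bound)
a_5 = 1: 235/49  (> 46, stop)

211/44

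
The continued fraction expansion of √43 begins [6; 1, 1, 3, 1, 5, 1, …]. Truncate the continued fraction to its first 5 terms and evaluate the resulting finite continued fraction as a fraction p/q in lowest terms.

Start with 1.
3 + 1/(1/1) = 3 + 1/1 = 4/1
1 + 1/(4/1) = 1 + 1/4 = 5/4
1 + 1/(5/4) = 1 + 4/5 = 9/5
6 + 1/(9/5) = 6 + 5/9 = 59/9

59/9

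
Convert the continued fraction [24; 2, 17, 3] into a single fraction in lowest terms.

2620/107

Compute successive convergents:
a_0 = 24: 24/1
a_1 = 2: 49/2
a_2 = 17: 857/35
a_3 = 3: 2620/107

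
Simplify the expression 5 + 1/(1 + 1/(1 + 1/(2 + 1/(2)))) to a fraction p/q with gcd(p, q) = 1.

Start with 2.
2 + 1/(2/1) = 2 + 1/2 = 5/2
1 + 1/(5/2) = 1 + 2/5 = 7/5
1 + 1/(7/5) = 1 + 5/7 = 12/7
5 + 1/(12/7) = 5 + 7/12 = 67/12

67/12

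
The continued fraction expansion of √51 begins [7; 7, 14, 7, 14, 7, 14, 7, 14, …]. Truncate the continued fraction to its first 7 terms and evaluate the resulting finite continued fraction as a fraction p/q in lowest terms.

7068593/989801

Start with 14.
7 + 1/(14/1) = 7 + 1/14 = 99/14
14 + 1/(99/14) = 14 + 14/99 = 1400/99
7 + 1/(1400/99) = 7 + 99/1400 = 9899/1400
14 + 1/(9899/1400) = 14 + 1400/9899 = 139986/9899
7 + 1/(139986/9899) = 7 + 9899/139986 = 989801/139986
7 + 1/(989801/139986) = 7 + 139986/989801 = 7068593/989801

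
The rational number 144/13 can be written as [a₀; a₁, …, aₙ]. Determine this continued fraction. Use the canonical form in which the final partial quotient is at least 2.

[11; 13]

144 = 11·13 + 1, so a_0 = 11
13 = 13·1 + 0, so a_1 = 13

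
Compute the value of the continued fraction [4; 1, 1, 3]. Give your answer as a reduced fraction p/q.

32/7

Start with 3.
1 + 1/(3/1) = 1 + 1/3 = 4/3
1 + 1/(4/3) = 1 + 3/4 = 7/4
4 + 1/(7/4) = 4 + 4/7 = 32/7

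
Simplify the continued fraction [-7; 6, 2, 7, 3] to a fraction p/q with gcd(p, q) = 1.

-2081/304

Build up convergents one term at a time:
a_0 = -7: -7/1
a_1 = 6: -41/6
a_2 = 2: -89/13
a_3 = 7: -664/97
a_4 = 3: -2081/304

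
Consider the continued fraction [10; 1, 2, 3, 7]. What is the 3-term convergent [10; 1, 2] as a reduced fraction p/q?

Start with 2.
1 + 1/(2/1) = 1 + 1/2 = 3/2
10 + 1/(3/2) = 10 + 2/3 = 32/3

32/3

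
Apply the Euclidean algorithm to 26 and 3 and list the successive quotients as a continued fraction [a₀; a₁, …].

26 = 8·3 + 2, so a_0 = 8
3 = 1·2 + 1, so a_1 = 1
2 = 2·1 + 0, so a_2 = 2

[8; 1, 2]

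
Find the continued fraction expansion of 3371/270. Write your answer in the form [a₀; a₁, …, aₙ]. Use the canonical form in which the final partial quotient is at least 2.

3371 = 12·270 + 131, so a_0 = 12
270 = 2·131 + 8, so a_1 = 2
131 = 16·8 + 3, so a_2 = 16
8 = 2·3 + 2, so a_3 = 2
3 = 1·2 + 1, so a_4 = 1
2 = 2·1 + 0, so a_5 = 2

[12; 2, 16, 2, 1, 2]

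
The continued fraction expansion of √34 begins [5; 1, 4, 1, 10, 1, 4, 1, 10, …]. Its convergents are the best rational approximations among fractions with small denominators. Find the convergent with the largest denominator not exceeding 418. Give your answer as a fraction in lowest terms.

a_0 = 5: 5/1  (≤ bound)
a_1 = 1: 6/1  (≤ bound)
a_2 = 4: 29/5  (≤ bound)
a_3 = 1: 35/6  (≤ bound)
a_4 = 10: 379/65  (≤ bound)
a_5 = 1: 414/71  (≤ bound)
a_6 = 4: 2035/349  (≤ bound)
a_7 = 1: 2449/420  (> 418, stop)

2035/349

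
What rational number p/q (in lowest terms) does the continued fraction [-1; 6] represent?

a_0 = -1: -1/1
a_1 = 6: -5/6

-5/6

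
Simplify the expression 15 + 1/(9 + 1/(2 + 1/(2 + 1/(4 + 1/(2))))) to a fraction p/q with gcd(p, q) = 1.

Work from the innermost term outward:
Start with 2.
4 + 1/(2/1) = 4 + 1/2 = 9/2
2 + 1/(9/2) = 2 + 2/9 = 20/9
2 + 1/(20/9) = 2 + 9/20 = 49/20
9 + 1/(49/20) = 9 + 20/49 = 461/49
15 + 1/(461/49) = 15 + 49/461 = 6964/461

6964/461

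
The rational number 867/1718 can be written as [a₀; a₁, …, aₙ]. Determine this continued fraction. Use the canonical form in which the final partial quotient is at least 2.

[0; 1, 1, 53, 5, 3]

867 = 0·1718 + 867, so a_0 = 0
1718 = 1·867 + 851, so a_1 = 1
867 = 1·851 + 16, so a_2 = 1
851 = 53·16 + 3, so a_3 = 53
16 = 5·3 + 1, so a_4 = 5
3 = 3·1 + 0, so a_5 = 3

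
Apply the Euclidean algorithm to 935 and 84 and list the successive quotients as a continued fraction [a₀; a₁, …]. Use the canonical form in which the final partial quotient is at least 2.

[11; 7, 1, 1, 1, 3]

Apply division with remainder until the remainder is 0:
⌊935/84⌋ = 11, remainder 11
⌊84/11⌋ = 7, remainder 7
⌊11/7⌋ = 1, remainder 4
⌊7/4⌋ = 1, remainder 3
⌊4/3⌋ = 1, remainder 1
⌊3/1⌋ = 3, remainder 0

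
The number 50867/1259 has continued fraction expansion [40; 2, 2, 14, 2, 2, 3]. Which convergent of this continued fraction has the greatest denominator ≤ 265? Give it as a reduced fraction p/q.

a_0 = 40: 40/1  (≤ bound)
a_1 = 2: 81/2  (≤ bound)
a_2 = 2: 202/5  (≤ bound)
a_3 = 14: 2909/72  (≤ bound)
a_4 = 2: 6020/149  (≤ bound)
a_5 = 2: 14949/370  (> 265, stop)

6020/149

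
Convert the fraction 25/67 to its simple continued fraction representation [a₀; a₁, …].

[0; 2, 1, 2, 8]

25 ÷ 67 → quotient 0, remainder 25
67 ÷ 25 → quotient 2, remainder 17
25 ÷ 17 → quotient 1, remainder 8
17 ÷ 8 → quotient 2, remainder 1
8 ÷ 1 → quotient 8, remainder 0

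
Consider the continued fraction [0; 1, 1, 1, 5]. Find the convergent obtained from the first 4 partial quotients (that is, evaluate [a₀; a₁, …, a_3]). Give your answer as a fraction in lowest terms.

2/3

Start with 1.
1 + 1/(1/1) = 1 + 1/1 = 2/1
1 + 1/(2/1) = 1 + 1/2 = 3/2
0 + 1/(3/2) = 0 + 2/3 = 2/3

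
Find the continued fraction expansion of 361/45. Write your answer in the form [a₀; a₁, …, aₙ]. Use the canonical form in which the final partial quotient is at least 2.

[8; 45]

361 ÷ 45 → quotient 8, remainder 1
45 ÷ 1 → quotient 45, remainder 0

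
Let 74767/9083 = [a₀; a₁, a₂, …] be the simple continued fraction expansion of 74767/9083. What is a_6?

Repeatedly divide and take the remainder:
74767 ÷ 9083 → quotient 8, remainder 2103
9083 ÷ 2103 → quotient 4, remainder 671
2103 ÷ 671 → quotient 3, remainder 90
671 ÷ 90 → quotient 7, remainder 41
90 ÷ 41 → quotient 2, remainder 8
41 ÷ 8 → quotient 5, remainder 1
8 ÷ 1 → quotient 8, remainder 0

8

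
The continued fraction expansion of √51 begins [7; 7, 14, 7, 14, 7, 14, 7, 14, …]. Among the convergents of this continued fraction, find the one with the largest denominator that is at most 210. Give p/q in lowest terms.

a_0 = 7: 7/1  (≤ bound)
a_1 = 7: 50/7  (≤ bound)
a_2 = 14: 707/99  (≤ bound)
a_3 = 7: 4999/700  (> 210, stop)

707/99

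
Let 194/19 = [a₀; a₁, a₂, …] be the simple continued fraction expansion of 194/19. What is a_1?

Repeatedly divide and take the remainder:
194 = 10·19 + 4, so a_0 = 10
19 = 4·4 + 3, so a_1 = 4

4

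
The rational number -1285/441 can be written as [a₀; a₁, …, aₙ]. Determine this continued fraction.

[-3; 11, 1, 1, 1, 1, 7]

⌊-1285/441⌋ = -3, remainder 38
⌊441/38⌋ = 11, remainder 23
⌊38/23⌋ = 1, remainder 15
⌊23/15⌋ = 1, remainder 8
⌊15/8⌋ = 1, remainder 7
⌊8/7⌋ = 1, remainder 1
⌊7/1⌋ = 7, remainder 0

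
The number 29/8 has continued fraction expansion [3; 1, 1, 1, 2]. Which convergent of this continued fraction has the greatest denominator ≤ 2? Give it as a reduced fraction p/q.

7/2

a_0 = 3: 3/1  (≤ bound)
a_1 = 1: 4/1  (≤ bound)
a_2 = 1: 7/2  (≤ bound)
a_3 = 1: 11/3  (> 2, stop)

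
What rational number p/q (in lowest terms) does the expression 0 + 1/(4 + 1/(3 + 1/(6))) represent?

19/82

Start with 6.
3 + 1/(6/1) = 3 + 1/6 = 19/6
4 + 1/(19/6) = 4 + 6/19 = 82/19
0 + 1/(82/19) = 0 + 19/82 = 19/82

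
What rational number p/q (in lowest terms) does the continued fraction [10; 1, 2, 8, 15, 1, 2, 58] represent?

Compute successive convergents:
a_0 = 10: 10/1
a_1 = 1: 11/1
a_2 = 2: 32/3
a_3 = 8: 267/25
a_4 = 15: 4037/378
a_5 = 1: 4304/403
a_6 = 2: 12645/1184
a_7 = 58: 737714/69075

737714/69075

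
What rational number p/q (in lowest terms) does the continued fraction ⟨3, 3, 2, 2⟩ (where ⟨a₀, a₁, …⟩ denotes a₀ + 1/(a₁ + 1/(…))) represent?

56/17

Start with 2.
2 + 1/(2/1) = 2 + 1/2 = 5/2
3 + 1/(5/2) = 3 + 2/5 = 17/5
3 + 1/(17/5) = 3 + 5/17 = 56/17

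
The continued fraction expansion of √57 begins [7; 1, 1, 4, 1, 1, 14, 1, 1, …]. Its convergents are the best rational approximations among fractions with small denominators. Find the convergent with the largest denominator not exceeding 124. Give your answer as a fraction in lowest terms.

151/20

a_0 = 7: 7/1  (≤ bound)
a_1 = 1: 8/1  (≤ bound)
a_2 = 1: 15/2  (≤ bound)
a_3 = 4: 68/9  (≤ bound)
a_4 = 1: 83/11  (≤ bound)
a_5 = 1: 151/20  (≤ bound)
a_6 = 14: 2197/291  (> 124, stop)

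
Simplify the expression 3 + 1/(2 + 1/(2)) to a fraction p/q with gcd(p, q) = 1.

Start with 2.
2 + 1/(2/1) = 2 + 1/2 = 5/2
3 + 1/(5/2) = 3 + 2/5 = 17/5

17/5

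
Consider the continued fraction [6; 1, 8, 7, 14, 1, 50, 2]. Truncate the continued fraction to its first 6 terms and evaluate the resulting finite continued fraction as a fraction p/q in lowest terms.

Starting at the tail and folding back:
Start with 1.
14 + 1/(1/1) = 14 + 1/1 = 15/1
7 + 1/(15/1) = 7 + 1/15 = 106/15
8 + 1/(106/15) = 8 + 15/106 = 863/106
1 + 1/(863/106) = 1 + 106/863 = 969/863
6 + 1/(969/863) = 6 + 863/969 = 6677/969

6677/969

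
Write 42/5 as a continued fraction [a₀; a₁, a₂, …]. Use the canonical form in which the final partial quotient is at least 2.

[8; 2, 2]

Repeatedly divide and take the remainder:
42 ÷ 5 → quotient 8, remainder 2
5 ÷ 2 → quotient 2, remainder 1
2 ÷ 1 → quotient 2, remainder 0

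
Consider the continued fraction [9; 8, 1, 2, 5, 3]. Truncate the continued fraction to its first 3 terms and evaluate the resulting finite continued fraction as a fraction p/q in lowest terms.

Start with 1.
8 + 1/(1/1) = 8 + 1/1 = 9/1
9 + 1/(9/1) = 9 + 1/9 = 82/9

82/9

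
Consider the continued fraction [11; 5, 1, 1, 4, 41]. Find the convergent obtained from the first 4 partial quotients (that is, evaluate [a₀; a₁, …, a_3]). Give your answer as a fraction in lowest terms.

123/11

Start with 1.
1 + 1/(1/1) = 1 + 1/1 = 2/1
5 + 1/(2/1) = 5 + 1/2 = 11/2
11 + 1/(11/2) = 11 + 2/11 = 123/11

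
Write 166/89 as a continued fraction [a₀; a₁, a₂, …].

[1; 1, 6, 2, 2, 2]

⌊166/89⌋ = 1, remainder 77
⌊89/77⌋ = 1, remainder 12
⌊77/12⌋ = 6, remainder 5
⌊12/5⌋ = 2, remainder 2
⌊5/2⌋ = 2, remainder 1
⌊2/1⌋ = 2, remainder 0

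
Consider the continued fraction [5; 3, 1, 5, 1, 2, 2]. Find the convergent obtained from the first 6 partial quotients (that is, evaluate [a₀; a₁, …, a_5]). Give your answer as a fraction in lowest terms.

Starting at the tail and folding back:
Start with 2.
1 + 1/(2/1) = 1 + 1/2 = 3/2
5 + 1/(3/2) = 5 + 2/3 = 17/3
1 + 1/(17/3) = 1 + 3/17 = 20/17
3 + 1/(20/17) = 3 + 17/20 = 77/20
5 + 1/(77/20) = 5 + 20/77 = 405/77

405/77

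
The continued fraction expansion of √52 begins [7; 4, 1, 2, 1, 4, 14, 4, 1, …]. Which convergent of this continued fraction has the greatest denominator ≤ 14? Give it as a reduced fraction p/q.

101/14

a_0 = 7: 7/1  (≤ bound)
a_1 = 4: 29/4  (≤ bound)
a_2 = 1: 36/5  (≤ bound)
a_3 = 2: 101/14  (≤ bound)
a_4 = 1: 137/19  (> 14, stop)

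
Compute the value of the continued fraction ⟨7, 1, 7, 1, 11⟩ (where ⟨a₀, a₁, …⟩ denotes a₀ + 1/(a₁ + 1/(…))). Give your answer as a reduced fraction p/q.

844/107

Use the convergent recurrence hₖ = aₖ·hₖ₋₁ + hₖ₋₂ (and likewise for the denominators kₖ):
a_0 = 7: 7/1
a_1 = 1: 8/1
a_2 = 7: 63/8
a_3 = 1: 71/9
a_4 = 11: 844/107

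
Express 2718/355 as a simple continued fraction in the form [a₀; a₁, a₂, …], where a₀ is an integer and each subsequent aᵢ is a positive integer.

[7; 1, 1, 1, 10, 11]

2718 ÷ 355 → quotient 7, remainder 233
355 ÷ 233 → quotient 1, remainder 122
233 ÷ 122 → quotient 1, remainder 111
122 ÷ 111 → quotient 1, remainder 11
111 ÷ 11 → quotient 10, remainder 1
11 ÷ 1 → quotient 11, remainder 0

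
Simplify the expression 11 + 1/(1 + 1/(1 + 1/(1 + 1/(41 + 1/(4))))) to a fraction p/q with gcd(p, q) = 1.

5867/503

a_0 = 11: 11/1
a_1 = 1: 12/1
a_2 = 1: 23/2
a_3 = 1: 35/3
a_4 = 41: 1458/125
a_5 = 4: 5867/503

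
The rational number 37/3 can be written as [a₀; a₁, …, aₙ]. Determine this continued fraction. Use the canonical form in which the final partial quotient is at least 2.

[12; 3]

⌊37/3⌋ = 12, remainder 1
⌊3/1⌋ = 3, remainder 0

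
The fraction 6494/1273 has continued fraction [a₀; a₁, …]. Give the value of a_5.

6494 ÷ 1273 → quotient 5, remainder 129
1273 ÷ 129 → quotient 9, remainder 112
129 ÷ 112 → quotient 1, remainder 17
112 ÷ 17 → quotient 6, remainder 10
17 ÷ 10 → quotient 1, remainder 7
10 ÷ 7 → quotient 1, remainder 3

1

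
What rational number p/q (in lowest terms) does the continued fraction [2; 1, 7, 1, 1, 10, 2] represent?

Starting at the tail and folding back:
Start with 2.
10 + 1/(2/1) = 10 + 1/2 = 21/2
1 + 1/(21/2) = 1 + 2/21 = 23/21
1 + 1/(23/21) = 1 + 21/23 = 44/23
7 + 1/(44/23) = 7 + 23/44 = 331/44
1 + 1/(331/44) = 1 + 44/331 = 375/331
2 + 1/(375/331) = 2 + 331/375 = 1081/375

1081/375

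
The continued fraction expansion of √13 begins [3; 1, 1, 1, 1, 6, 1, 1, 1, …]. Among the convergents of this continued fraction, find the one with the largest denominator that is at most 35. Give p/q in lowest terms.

List convergents until the denominator exceeds the bound:
a_0 = 3: 3/1  (≤ bound)
a_1 = 1: 4/1  (≤ bound)
a_2 = 1: 7/2  (≤ bound)
a_3 = 1: 11/3  (≤ bound)
a_4 = 1: 18/5  (≤ bound)
a_5 = 6: 119/33  (≤ bound)
a_6 = 1: 137/38  (> 35, stop)

119/33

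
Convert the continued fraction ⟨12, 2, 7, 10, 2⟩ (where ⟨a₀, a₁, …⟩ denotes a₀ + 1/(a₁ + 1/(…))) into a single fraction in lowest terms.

Start with 2.
10 + 1/(2/1) = 10 + 1/2 = 21/2
7 + 1/(21/2) = 7 + 2/21 = 149/21
2 + 1/(149/21) = 2 + 21/149 = 319/149
12 + 1/(319/149) = 12 + 149/319 = 3977/319

3977/319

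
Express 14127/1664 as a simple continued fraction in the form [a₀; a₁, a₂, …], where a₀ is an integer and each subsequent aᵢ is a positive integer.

14127 ÷ 1664 → quotient 8, remainder 815
1664 ÷ 815 → quotient 2, remainder 34
815 ÷ 34 → quotient 23, remainder 33
34 ÷ 33 → quotient 1, remainder 1
33 ÷ 1 → quotient 33, remainder 0

[8; 2, 23, 1, 33]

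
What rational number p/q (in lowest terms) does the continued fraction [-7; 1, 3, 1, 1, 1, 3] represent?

Starting at the tail and folding back:
Start with 3.
1 + 1/(3/1) = 1 + 1/3 = 4/3
1 + 1/(4/3) = 1 + 3/4 = 7/4
1 + 1/(7/4) = 1 + 4/7 = 11/7
3 + 1/(11/7) = 3 + 7/11 = 40/11
1 + 1/(40/11) = 1 + 11/40 = 51/40
-7 + 1/(51/40) = -7 + 40/51 = -317/51

-317/51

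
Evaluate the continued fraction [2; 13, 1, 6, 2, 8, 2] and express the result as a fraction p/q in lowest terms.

Compute successive convergents:
a_0 = 2: 2/1
a_1 = 13: 27/13
a_2 = 1: 29/14
a_3 = 6: 201/97
a_4 = 2: 431/208
a_5 = 8: 3649/1761
a_6 = 2: 7729/3730

7729/3730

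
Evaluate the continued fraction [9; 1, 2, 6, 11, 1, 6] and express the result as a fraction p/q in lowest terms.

Start with 6.
1 + 1/(6/1) = 1 + 1/6 = 7/6
11 + 1/(7/6) = 11 + 6/7 = 83/7
6 + 1/(83/7) = 6 + 7/83 = 505/83
2 + 1/(505/83) = 2 + 83/505 = 1093/505
1 + 1/(1093/505) = 1 + 505/1093 = 1598/1093
9 + 1/(1598/1093) = 9 + 1093/1598 = 15475/1598

15475/1598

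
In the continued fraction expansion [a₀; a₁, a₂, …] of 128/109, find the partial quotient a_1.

128 ÷ 109 → quotient 1, remainder 19
109 ÷ 19 → quotient 5, remainder 14

5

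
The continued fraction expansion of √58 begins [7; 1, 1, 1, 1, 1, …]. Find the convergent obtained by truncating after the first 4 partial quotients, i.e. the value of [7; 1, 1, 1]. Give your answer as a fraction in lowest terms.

Use the convergent recurrence hₖ = aₖ·hₖ₋₁ + hₖ₋₂ (and likewise for the denominators kₖ):
a_0 = 7: 7/1
a_1 = 1: 8/1
a_2 = 1: 15/2
a_3 = 1: 23/3

23/3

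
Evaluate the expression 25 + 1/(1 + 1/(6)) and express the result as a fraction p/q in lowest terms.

Start with 6.
1 + 1/(6/1) = 1 + 1/6 = 7/6
25 + 1/(7/6) = 25 + 6/7 = 181/7

181/7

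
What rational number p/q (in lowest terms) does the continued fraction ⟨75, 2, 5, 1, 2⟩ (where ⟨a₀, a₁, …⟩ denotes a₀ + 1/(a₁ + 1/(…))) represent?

Collapse the nested fraction from the inside out:
Start with 2.
1 + 1/(2/1) = 1 + 1/2 = 3/2
5 + 1/(3/2) = 5 + 2/3 = 17/3
2 + 1/(17/3) = 2 + 3/17 = 37/17
75 + 1/(37/17) = 75 + 17/37 = 2792/37

2792/37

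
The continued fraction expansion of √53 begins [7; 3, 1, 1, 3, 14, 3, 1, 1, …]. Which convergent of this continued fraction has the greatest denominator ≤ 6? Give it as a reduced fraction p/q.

29/4

a_0 = 7: 7/1  (≤ bound)
a_1 = 3: 22/3  (≤ bound)
a_2 = 1: 29/4  (≤ bound)
a_3 = 1: 51/7  (> 6, stop)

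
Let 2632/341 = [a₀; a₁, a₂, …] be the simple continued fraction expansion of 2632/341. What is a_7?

⌊2632/341⌋ = 7, remainder 245
⌊341/245⌋ = 1, remainder 96
⌊245/96⌋ = 2, remainder 53
⌊96/53⌋ = 1, remainder 43
⌊53/43⌋ = 1, remainder 10
⌊43/10⌋ = 4, remainder 3
⌊10/3⌋ = 3, remainder 1
⌊3/1⌋ = 3, remainder 0

3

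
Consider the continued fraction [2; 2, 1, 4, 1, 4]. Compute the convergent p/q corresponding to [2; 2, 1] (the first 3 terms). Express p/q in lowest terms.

a_0 = 2: 2/1
a_1 = 2: 5/2
a_2 = 1: 7/3

7/3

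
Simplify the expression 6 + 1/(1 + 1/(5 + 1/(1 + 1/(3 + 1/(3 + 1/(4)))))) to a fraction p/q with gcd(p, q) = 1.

Work from the innermost term outward:
Start with 4.
3 + 1/(4/1) = 3 + 1/4 = 13/4
3 + 1/(13/4) = 3 + 4/13 = 43/13
1 + 1/(43/13) = 1 + 13/43 = 56/43
5 + 1/(56/43) = 5 + 43/56 = 323/56
1 + 1/(323/56) = 1 + 56/323 = 379/323
6 + 1/(379/323) = 6 + 323/379 = 2597/379

2597/379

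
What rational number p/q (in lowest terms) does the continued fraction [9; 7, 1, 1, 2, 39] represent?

13670/1497

a_0 = 9: 9/1
a_1 = 7: 64/7
a_2 = 1: 73/8
a_3 = 1: 137/15
a_4 = 2: 347/38
a_5 = 39: 13670/1497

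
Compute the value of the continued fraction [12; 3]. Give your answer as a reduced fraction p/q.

37/3

a_0 = 12: 12/1
a_1 = 3: 37/3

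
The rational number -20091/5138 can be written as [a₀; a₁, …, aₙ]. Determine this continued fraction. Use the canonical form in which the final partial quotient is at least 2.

[-4; 11, 6, 1, 7, 2, 1, 2]

-20091 ÷ 5138 → quotient -4, remainder 461
5138 ÷ 461 → quotient 11, remainder 67
461 ÷ 67 → quotient 6, remainder 59
67 ÷ 59 → quotient 1, remainder 8
59 ÷ 8 → quotient 7, remainder 3
8 ÷ 3 → quotient 2, remainder 2
3 ÷ 2 → quotient 1, remainder 1
2 ÷ 1 → quotient 2, remainder 0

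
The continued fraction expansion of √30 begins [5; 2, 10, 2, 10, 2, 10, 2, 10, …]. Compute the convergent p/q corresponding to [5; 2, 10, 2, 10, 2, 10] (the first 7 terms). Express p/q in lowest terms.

Build up convergents one term at a time:
a_0 = 5: 5/1
a_1 = 2: 11/2
a_2 = 10: 115/21
a_3 = 2: 241/44
a_4 = 10: 2525/461
a_5 = 2: 5291/966
a_6 = 10: 55435/10121

55435/10121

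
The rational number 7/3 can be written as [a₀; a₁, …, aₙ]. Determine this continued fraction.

⌊7/3⌋ = 2, remainder 1
⌊3/1⌋ = 3, remainder 0

[2; 3]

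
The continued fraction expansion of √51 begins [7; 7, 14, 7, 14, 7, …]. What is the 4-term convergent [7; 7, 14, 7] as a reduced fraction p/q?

4999/700

a_0 = 7: 7/1
a_1 = 7: 50/7
a_2 = 14: 707/99
a_3 = 7: 4999/700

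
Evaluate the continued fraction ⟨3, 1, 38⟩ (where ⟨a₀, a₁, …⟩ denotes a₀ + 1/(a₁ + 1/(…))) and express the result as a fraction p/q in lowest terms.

155/39

Start with 38.
1 + 1/(38/1) = 1 + 1/38 = 39/38
3 + 1/(39/38) = 3 + 38/39 = 155/39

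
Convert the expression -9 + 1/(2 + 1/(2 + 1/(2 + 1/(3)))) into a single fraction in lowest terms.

Collapse the nested fraction from the inside out:
Start with 3.
2 + 1/(3/1) = 2 + 1/3 = 7/3
2 + 1/(7/3) = 2 + 3/7 = 17/7
2 + 1/(17/7) = 2 + 7/17 = 41/17
-9 + 1/(41/17) = -9 + 17/41 = -352/41

-352/41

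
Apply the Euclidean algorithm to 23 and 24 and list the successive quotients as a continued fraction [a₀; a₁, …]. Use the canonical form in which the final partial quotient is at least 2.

[0; 1, 23]

23 ÷ 24 → quotient 0, remainder 23
24 ÷ 23 → quotient 1, remainder 1
23 ÷ 1 → quotient 23, remainder 0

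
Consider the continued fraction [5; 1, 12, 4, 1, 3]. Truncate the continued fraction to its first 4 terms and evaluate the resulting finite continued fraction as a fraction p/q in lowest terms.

Use the convergent recurrence hₖ = aₖ·hₖ₋₁ + hₖ₋₂ (and likewise for the denominators kₖ):
a_0 = 5: 5/1
a_1 = 1: 6/1
a_2 = 12: 77/13
a_3 = 4: 314/53

314/53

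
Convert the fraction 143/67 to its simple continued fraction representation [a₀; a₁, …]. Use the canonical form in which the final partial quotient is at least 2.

143 = 2·67 + 9, so a_0 = 2
67 = 7·9 + 4, so a_1 = 7
9 = 2·4 + 1, so a_2 = 2
4 = 4·1 + 0, so a_3 = 4

[2; 7, 2, 4]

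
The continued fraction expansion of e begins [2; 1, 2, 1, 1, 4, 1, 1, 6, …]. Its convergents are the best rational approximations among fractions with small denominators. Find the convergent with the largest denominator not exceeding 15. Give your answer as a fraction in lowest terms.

a_0 = 2: 2/1  (≤ bound)
a_1 = 1: 3/1  (≤ bound)
a_2 = 2: 8/3  (≤ bound)
a_3 = 1: 11/4  (≤ bound)
a_4 = 1: 19/7  (≤ bound)
a_5 = 4: 87/32  (> 15, stop)

19/7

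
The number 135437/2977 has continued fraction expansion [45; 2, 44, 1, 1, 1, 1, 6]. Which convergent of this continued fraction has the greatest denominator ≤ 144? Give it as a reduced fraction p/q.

4140/91

List convergents until the denominator exceeds the bound:
a_0 = 45: 45/1  (≤ bound)
a_1 = 2: 91/2  (≤ bound)
a_2 = 44: 4049/89  (≤ bound)
a_3 = 1: 4140/91  (≤ bound)
a_4 = 1: 8189/180  (> 144, stop)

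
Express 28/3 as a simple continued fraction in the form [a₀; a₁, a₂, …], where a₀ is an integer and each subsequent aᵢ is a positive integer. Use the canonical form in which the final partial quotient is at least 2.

[9; 3]

Run the Euclidean algorithm, recording each quotient:
28 ÷ 3 → quotient 9, remainder 1
3 ÷ 1 → quotient 3, remainder 0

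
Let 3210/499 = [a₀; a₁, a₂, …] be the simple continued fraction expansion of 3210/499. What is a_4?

2

⌊3210/499⌋ = 6, remainder 216
⌊499/216⌋ = 2, remainder 67
⌊216/67⌋ = 3, remainder 15
⌊67/15⌋ = 4, remainder 7
⌊15/7⌋ = 2, remainder 1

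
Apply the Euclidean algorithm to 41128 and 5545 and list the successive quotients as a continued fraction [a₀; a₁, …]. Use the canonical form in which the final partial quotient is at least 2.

[7; 2, 2, 1, 1, 14, 3, 10]

41128 ÷ 5545 → quotient 7, remainder 2313
5545 ÷ 2313 → quotient 2, remainder 919
2313 ÷ 919 → quotient 2, remainder 475
919 ÷ 475 → quotient 1, remainder 444
475 ÷ 444 → quotient 1, remainder 31
444 ÷ 31 → quotient 14, remainder 10
31 ÷ 10 → quotient 3, remainder 1
10 ÷ 1 → quotient 10, remainder 0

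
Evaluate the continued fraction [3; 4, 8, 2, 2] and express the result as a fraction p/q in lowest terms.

a_0 = 3: 3/1
a_1 = 4: 13/4
a_2 = 8: 107/33
a_3 = 2: 227/70
a_4 = 2: 561/173

561/173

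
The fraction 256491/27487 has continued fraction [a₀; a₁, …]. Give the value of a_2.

256491 ÷ 27487 → quotient 9, remainder 9108
27487 ÷ 9108 → quotient 3, remainder 163
9108 ÷ 163 → quotient 55, remainder 143

55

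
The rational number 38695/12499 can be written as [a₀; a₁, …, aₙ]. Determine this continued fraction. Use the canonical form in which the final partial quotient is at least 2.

38695 = 3·12499 + 1198, so a_0 = 3
12499 = 10·1198 + 519, so a_1 = 10
1198 = 2·519 + 160, so a_2 = 2
519 = 3·160 + 39, so a_3 = 3
160 = 4·39 + 4, so a_4 = 4
39 = 9·4 + 3, so a_5 = 9
4 = 1·3 + 1, so a_6 = 1
3 = 3·1 + 0, so a_7 = 3

[3; 10, 2, 3, 4, 9, 1, 3]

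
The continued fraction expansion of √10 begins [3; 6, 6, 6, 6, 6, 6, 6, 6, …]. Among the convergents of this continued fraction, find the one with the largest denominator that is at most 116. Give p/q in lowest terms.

a_0 = 3: 3/1  (≤ bound)
a_1 = 6: 19/6  (≤ bound)
a_2 = 6: 117/37  (≤ bound)
a_3 = 6: 721/228  (> 116, stop)

117/37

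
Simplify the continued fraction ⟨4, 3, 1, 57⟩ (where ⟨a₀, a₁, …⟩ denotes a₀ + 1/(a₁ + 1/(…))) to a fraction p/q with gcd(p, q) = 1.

Start with 57.
1 + 1/(57/1) = 1 + 1/57 = 58/57
3 + 1/(58/57) = 3 + 57/58 = 231/58
4 + 1/(231/58) = 4 + 58/231 = 982/231

982/231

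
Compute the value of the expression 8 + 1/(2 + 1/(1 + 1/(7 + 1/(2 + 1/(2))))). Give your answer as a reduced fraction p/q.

1010/121

Compute successive convergents:
a_0 = 8: 8/1
a_1 = 2: 17/2
a_2 = 1: 25/3
a_3 = 7: 192/23
a_4 = 2: 409/49
a_5 = 2: 1010/121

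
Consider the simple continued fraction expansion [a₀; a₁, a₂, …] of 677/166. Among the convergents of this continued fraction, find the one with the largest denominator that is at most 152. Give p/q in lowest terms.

a_0 = 4: 4/1  (≤ bound)
a_1 = 12: 49/12  (≤ bound)
a_2 = 1: 53/13  (≤ bound)
a_3 = 3: 208/51  (≤ bound)
a_4 = 3: 677/166  (> 152, stop)

208/51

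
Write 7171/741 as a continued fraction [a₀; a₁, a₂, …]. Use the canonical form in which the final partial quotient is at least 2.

7171 = 9·741 + 502, so a_0 = 9
741 = 1·502 + 239, so a_1 = 1
502 = 2·239 + 24, so a_2 = 2
239 = 9·24 + 23, so a_3 = 9
24 = 1·23 + 1, so a_4 = 1
23 = 23·1 + 0, so a_5 = 23

[9; 1, 2, 9, 1, 23]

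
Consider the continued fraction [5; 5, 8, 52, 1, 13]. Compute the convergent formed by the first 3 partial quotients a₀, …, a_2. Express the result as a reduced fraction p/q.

213/41

Build up convergents one term at a time:
a_0 = 5: 5/1
a_1 = 5: 26/5
a_2 = 8: 213/41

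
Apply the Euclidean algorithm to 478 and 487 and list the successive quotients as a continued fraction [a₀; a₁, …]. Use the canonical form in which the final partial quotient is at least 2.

⌊478/487⌋ = 0, remainder 478
⌊487/478⌋ = 1, remainder 9
⌊478/9⌋ = 53, remainder 1
⌊9/1⌋ = 9, remainder 0

[0; 1, 53, 9]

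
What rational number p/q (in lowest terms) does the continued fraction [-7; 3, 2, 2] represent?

-114/17

Start with 2.
2 + 1/(2/1) = 2 + 1/2 = 5/2
3 + 1/(5/2) = 3 + 2/5 = 17/5
-7 + 1/(17/5) = -7 + 5/17 = -114/17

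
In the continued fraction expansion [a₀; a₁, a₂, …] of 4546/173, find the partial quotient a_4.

4546 = 26·173 + 48, so a_0 = 26
173 = 3·48 + 29, so a_1 = 3
48 = 1·29 + 19, so a_2 = 1
29 = 1·19 + 10, so a_3 = 1
19 = 1·10 + 9, so a_4 = 1

1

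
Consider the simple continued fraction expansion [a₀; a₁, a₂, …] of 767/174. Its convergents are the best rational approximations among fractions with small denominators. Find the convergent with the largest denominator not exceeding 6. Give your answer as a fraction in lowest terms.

a_0 = 4: 4/1  (≤ bound)
a_1 = 2: 9/2  (≤ bound)
a_2 = 2: 22/5  (≤ bound)
a_3 = 4: 97/22  (> 6, stop)

22/5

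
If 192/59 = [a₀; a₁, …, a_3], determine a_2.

1

Repeatedly divide and take the remainder:
⌊192/59⌋ = 3, remainder 15
⌊59/15⌋ = 3, remainder 14
⌊15/14⌋ = 1, remainder 1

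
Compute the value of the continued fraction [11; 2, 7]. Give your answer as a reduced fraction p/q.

172/15

Starting at the tail and folding back:
Start with 7.
2 + 1/(7/1) = 2 + 1/7 = 15/7
11 + 1/(15/7) = 11 + 7/15 = 172/15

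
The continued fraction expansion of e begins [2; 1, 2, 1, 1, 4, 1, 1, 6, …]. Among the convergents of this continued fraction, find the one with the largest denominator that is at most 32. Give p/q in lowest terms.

a_0 = 2: 2/1  (≤ bound)
a_1 = 1: 3/1  (≤ bound)
a_2 = 2: 8/3  (≤ bound)
a_3 = 1: 11/4  (≤ bound)
a_4 = 1: 19/7  (≤ bound)
a_5 = 4: 87/32  (≤ bound)
a_6 = 1: 106/39  (> 32, stop)

87/32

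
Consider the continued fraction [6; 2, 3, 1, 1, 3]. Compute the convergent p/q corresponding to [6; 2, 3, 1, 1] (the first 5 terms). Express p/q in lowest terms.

Start with 1.
1 + 1/(1/1) = 1 + 1/1 = 2/1
3 + 1/(2/1) = 3 + 1/2 = 7/2
2 + 1/(7/2) = 2 + 2/7 = 16/7
6 + 1/(16/7) = 6 + 7/16 = 103/16

103/16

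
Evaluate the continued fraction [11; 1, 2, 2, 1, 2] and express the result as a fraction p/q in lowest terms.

Work from the innermost term outward:
Start with 2.
1 + 1/(2/1) = 1 + 1/2 = 3/2
2 + 1/(3/2) = 2 + 2/3 = 8/3
2 + 1/(8/3) = 2 + 3/8 = 19/8
1 + 1/(19/8) = 1 + 8/19 = 27/19
11 + 1/(27/19) = 11 + 19/27 = 316/27

316/27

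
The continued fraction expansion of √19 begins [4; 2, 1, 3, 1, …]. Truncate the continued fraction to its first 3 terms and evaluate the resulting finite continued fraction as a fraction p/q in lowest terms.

Compute successive convergents:
a_0 = 4: 4/1
a_1 = 2: 9/2
a_2 = 1: 13/3

13/3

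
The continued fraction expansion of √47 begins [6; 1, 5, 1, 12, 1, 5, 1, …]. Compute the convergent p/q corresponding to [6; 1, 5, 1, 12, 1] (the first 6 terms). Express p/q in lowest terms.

Start with 1.
12 + 1/(1/1) = 12 + 1/1 = 13/1
1 + 1/(13/1) = 1 + 1/13 = 14/13
5 + 1/(14/13) = 5 + 13/14 = 83/14
1 + 1/(83/14) = 1 + 14/83 = 97/83
6 + 1/(97/83) = 6 + 83/97 = 665/97

665/97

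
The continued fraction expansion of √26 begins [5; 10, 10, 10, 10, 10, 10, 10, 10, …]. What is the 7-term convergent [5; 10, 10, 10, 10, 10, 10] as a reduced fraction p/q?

5357035/1050601

a_0 = 5: 5/1
a_1 = 10: 51/10
a_2 = 10: 515/101
a_3 = 10: 5201/1020
a_4 = 10: 52525/10301
a_5 = 10: 530451/104030
a_6 = 10: 5357035/1050601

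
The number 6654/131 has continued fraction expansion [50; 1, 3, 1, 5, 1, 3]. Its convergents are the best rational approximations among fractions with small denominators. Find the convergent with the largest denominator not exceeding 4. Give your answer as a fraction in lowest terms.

203/4

List convergents until the denominator exceeds the bound:
a_0 = 50: 50/1  (≤ bound)
a_1 = 1: 51/1  (≤ bound)
a_2 = 3: 203/4  (≤ bound)
a_3 = 1: 254/5  (> 4, stop)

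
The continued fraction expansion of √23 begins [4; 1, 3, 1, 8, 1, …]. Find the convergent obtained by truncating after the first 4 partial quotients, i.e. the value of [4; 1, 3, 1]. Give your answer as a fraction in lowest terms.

Start with 1.
3 + 1/(1/1) = 3 + 1/1 = 4/1
1 + 1/(4/1) = 1 + 1/4 = 5/4
4 + 1/(5/4) = 4 + 4/5 = 24/5

24/5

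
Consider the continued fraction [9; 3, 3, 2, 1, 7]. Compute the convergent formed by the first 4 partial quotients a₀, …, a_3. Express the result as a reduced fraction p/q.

Start with 2.
3 + 1/(2/1) = 3 + 1/2 = 7/2
3 + 1/(7/2) = 3 + 2/7 = 23/7
9 + 1/(23/7) = 9 + 7/23 = 214/23

214/23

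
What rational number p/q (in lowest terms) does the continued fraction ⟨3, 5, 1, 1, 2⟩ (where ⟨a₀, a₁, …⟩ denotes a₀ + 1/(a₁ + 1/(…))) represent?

a_0 = 3: 3/1
a_1 = 5: 16/5
a_2 = 1: 19/6
a_3 = 1: 35/11
a_4 = 2: 89/28

89/28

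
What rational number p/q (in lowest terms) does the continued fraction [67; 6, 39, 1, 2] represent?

48158/717

a_0 = 67: 67/1
a_1 = 6: 403/6
a_2 = 39: 15784/235
a_3 = 1: 16187/241
a_4 = 2: 48158/717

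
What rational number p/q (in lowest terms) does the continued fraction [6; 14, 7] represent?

601/99

a_0 = 6: 6/1
a_1 = 14: 85/14
a_2 = 7: 601/99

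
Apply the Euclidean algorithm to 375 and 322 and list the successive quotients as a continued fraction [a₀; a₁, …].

Run the Euclidean algorithm, recording each quotient:
375 ÷ 322 → quotient 1, remainder 53
322 ÷ 53 → quotient 6, remainder 4
53 ÷ 4 → quotient 13, remainder 1
4 ÷ 1 → quotient 4, remainder 0

[1; 6, 13, 4]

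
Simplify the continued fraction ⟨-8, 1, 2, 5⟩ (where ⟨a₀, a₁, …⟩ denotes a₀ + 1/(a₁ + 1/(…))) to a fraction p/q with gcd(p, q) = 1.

Start with 5.
2 + 1/(5/1) = 2 + 1/5 = 11/5
1 + 1/(11/5) = 1 + 5/11 = 16/11
-8 + 1/(16/11) = -8 + 11/16 = -117/16

-117/16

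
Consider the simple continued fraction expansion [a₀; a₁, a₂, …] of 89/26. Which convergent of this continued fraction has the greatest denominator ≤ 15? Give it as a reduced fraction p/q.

a_0 = 3: 3/1  (≤ bound)
a_1 = 2: 7/2  (≤ bound)
a_2 = 2: 17/5  (≤ bound)
a_3 = 1: 24/7  (≤ bound)
a_4 = 3: 89/26  (> 15, stop)

24/7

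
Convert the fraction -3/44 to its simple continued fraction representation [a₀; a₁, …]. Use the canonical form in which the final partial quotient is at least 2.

Run the Euclidean algorithm, recording each quotient:
-3 = -1·44 + 41, so a_0 = -1
44 = 1·41 + 3, so a_1 = 1
41 = 13·3 + 2, so a_2 = 13
3 = 1·2 + 1, so a_3 = 1
2 = 2·1 + 0, so a_4 = 2

[-1; 1, 13, 1, 2]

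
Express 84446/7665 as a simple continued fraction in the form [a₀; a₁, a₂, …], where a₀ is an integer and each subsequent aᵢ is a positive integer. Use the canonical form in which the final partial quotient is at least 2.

[11; 58, 1, 1, 21, 3]

84446 ÷ 7665 → quotient 11, remainder 131
7665 ÷ 131 → quotient 58, remainder 67
131 ÷ 67 → quotient 1, remainder 64
67 ÷ 64 → quotient 1, remainder 3
64 ÷ 3 → quotient 21, remainder 1
3 ÷ 1 → quotient 3, remainder 0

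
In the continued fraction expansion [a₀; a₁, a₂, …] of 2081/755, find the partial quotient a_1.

1

Repeatedly divide and take the remainder:
⌊2081/755⌋ = 2, remainder 571
⌊755/571⌋ = 1, remainder 184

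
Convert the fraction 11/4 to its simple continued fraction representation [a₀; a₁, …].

11 = 2·4 + 3, so a_0 = 2
4 = 1·3 + 1, so a_1 = 1
3 = 3·1 + 0, so a_2 = 3

[2; 1, 3]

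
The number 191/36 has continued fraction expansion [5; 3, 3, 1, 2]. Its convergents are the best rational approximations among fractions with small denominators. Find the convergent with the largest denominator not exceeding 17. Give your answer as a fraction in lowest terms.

a_0 = 5: 5/1  (≤ bound)
a_1 = 3: 16/3  (≤ bound)
a_2 = 3: 53/10  (≤ bound)
a_3 = 1: 69/13  (≤ bound)
a_4 = 2: 191/36  (> 17, stop)

69/13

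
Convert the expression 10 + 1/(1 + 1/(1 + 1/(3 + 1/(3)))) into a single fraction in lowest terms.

Start with 3.
3 + 1/(3/1) = 3 + 1/3 = 10/3
1 + 1/(10/3) = 1 + 3/10 = 13/10
1 + 1/(13/10) = 1 + 10/13 = 23/13
10 + 1/(23/13) = 10 + 13/23 = 243/23

243/23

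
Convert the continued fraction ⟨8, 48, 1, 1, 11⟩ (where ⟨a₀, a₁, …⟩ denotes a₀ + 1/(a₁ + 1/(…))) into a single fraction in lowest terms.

Compute successive convergents:
a_0 = 8: 8/1
a_1 = 48: 385/48
a_2 = 1: 393/49
a_3 = 1: 778/97
a_4 = 11: 8951/1116

8951/1116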